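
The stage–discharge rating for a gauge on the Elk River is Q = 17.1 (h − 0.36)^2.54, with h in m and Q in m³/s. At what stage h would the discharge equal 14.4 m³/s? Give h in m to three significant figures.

1.29 m

h − h₀ = (Q/C)^(1/b) = (14.4/17.1)^(1/2.54) = 0.9346 m
h = 0.36 + 0.9346 = 1.295 m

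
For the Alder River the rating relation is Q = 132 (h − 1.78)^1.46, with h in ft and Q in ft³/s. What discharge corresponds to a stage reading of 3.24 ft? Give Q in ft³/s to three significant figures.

229 ft³/s

Q = 132 × (3.24 − 1.78)^1.46 = 132 × 1.46^1.46 = 229.4 ft³/s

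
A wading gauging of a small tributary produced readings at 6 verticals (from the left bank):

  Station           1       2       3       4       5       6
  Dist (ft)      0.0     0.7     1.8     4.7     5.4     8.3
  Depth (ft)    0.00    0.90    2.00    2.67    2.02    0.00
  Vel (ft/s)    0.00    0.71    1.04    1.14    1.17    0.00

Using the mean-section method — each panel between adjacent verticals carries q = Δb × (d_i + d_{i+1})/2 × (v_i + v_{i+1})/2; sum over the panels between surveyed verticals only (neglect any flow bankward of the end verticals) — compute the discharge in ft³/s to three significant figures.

12.5 ft³/s

Panel 1-2: Δb = 0.7 ft, d̄ = (0.00+0.90)/2 = 0.45, v̄ = (0.00+0.71)/2 = 0.355 → q = 0.7×0.45×0.355 = 0.1118 ft³/s
Panel 2-3: Δb = 1.1 ft, d̄ = (0.90+2.00)/2 = 1.45, v̄ = (0.71+1.04)/2 = 0.875 → q = 1.1×1.45×0.875 = 1.396 ft³/s
Panel 3-4: Δb = 2.9 ft, d̄ = (2.00+2.67)/2 = 2.335, v̄ = (1.04+1.14)/2 = 1.09 → q = 2.9×2.335×1.09 = 7.381 ft³/s
Panel 4-5: Δb = 0.7 ft, d̄ = (2.67+2.02)/2 = 2.345, v̄ = (1.14+1.17)/2 = 1.155 → q = 0.7×2.345×1.155 = 1.896 ft³/s
Panel 5-6: Δb = 2.9 ft, d̄ = (2.02+0.00)/2 = 1.01, v̄ = (1.17+0.00)/2 = 0.585 → q = 2.9×1.01×0.585 = 1.713 ft³/s
Q = Σ q = 12.50 ft³/s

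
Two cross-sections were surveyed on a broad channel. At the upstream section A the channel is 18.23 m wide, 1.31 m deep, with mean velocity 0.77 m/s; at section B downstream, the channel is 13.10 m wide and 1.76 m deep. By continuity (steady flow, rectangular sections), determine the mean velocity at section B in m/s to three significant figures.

Q = A₁V₁ = (18.23×1.31) × 0.77 = 18.39 m³/s
A₂ = 13.10 × 1.76 = 23.06 m²
V₂ = Q/A₂ = 18.39/23.06 = 0.7976 m/s

0.798 m/s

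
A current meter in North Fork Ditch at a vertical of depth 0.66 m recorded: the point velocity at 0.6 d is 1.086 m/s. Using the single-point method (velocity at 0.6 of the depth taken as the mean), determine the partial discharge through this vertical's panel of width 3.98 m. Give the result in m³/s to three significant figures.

v̄ = v₀.₆ = 1.086 m/s
q = v̄ × d × w = 1.086 × 0.66 × 3.98 = 2.853 m³/s

2.85 m³/s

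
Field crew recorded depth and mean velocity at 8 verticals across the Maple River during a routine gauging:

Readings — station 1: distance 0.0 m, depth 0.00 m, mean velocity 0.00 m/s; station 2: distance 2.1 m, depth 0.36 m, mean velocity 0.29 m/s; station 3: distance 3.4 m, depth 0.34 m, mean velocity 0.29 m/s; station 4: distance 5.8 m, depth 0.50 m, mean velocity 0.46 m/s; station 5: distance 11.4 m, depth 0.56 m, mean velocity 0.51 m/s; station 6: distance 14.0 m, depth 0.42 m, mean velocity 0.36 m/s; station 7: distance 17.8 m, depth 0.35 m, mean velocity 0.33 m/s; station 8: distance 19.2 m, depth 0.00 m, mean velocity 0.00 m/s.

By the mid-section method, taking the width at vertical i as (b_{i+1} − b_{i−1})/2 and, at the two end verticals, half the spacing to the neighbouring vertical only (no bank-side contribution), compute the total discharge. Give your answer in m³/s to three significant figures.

w_2 = (3.4 − 0.0)/2 = 1.7 m; q_2 = 0.29 × 0.36 × 1.7 = 0.1775 m³/s
w_3 = (5.8 − 2.1)/2 = 1.85 m; q_3 = 0.29 × 0.34 × 1.85 = 0.1824 m³/s
w_4 = (11.4 − 3.4)/2 = 4 m; q_4 = 0.46 × 0.50 × 4 = 0.9200 m³/s
w_5 = (14.0 − 5.8)/2 = 4.1 m; q_5 = 0.51 × 0.56 × 4.1 = 1.171 m³/s
w_6 = (17.8 − 11.4)/2 = 3.2 m; q_6 = 0.36 × 0.42 × 3.2 = 0.4838 m³/s
w_7 = (19.2 − 14.0)/2 = 2.6 m; q_7 = 0.33 × 0.35 × 2.6 = 0.3003 m³/s
Stations 1, 8 contribute zero (depth or velocity is 0).
Q = Σ qᵢ = 3.235 m³/s

3.23 m³/s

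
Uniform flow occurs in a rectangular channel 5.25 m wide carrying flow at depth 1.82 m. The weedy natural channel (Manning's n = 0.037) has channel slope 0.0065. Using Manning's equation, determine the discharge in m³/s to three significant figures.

A = b·y = 5.25 × 1.82 = 9.555 m²
P = b + 2y = 5.25 + 2×1.82 = 8.890 m
R = A/P = 9.555/8.890 = 1.075 m
Q = (1/n)·A·R^(2/3)·S^(1/2) = (1/0.037) × 9.555 × 1.075^(2/3) × 0.0065^(1/2) = 21.85 m³/s

21.8 m³/s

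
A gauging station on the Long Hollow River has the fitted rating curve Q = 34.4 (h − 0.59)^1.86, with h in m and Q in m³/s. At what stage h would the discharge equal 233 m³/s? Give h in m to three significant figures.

h − h₀ = (Q/C)^(1/b) = (233/34.4)^(1/1.86) = 2.797 m
h = 0.59 + 2.797 = 3.387 m

3.39 m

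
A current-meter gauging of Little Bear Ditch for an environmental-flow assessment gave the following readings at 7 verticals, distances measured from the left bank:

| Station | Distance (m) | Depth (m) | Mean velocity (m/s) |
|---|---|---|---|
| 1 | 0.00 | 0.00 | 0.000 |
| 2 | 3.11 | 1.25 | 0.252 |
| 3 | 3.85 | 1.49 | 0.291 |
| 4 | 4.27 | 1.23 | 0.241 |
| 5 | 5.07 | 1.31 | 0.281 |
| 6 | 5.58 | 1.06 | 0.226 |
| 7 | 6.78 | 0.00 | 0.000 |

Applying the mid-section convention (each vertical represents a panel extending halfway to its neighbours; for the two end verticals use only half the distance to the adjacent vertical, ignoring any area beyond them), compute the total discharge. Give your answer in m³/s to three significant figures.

1.48 m³/s

w_2 = (3.85 − 0.00)/2 = 1.925 m; q_2 = 0.252 × 1.25 × 1.925 = 0.6064 m³/s
w_3 = (4.27 − 3.11)/2 = 0.58 m; q_3 = 0.291 × 1.49 × 0.58 = 0.2515 m³/s
w_4 = (5.07 − 3.85)/2 = 0.61 m; q_4 = 0.241 × 1.23 × 0.61 = 0.1808 m³/s
w_5 = (5.58 − 4.27)/2 = 0.655 m; q_5 = 0.281 × 1.31 × 0.655 = 0.2411 m³/s
w_6 = (6.78 − 5.07)/2 = 0.855 m; q_6 = 0.226 × 1.06 × 0.855 = 0.2048 m³/s
Stations 1, 7 contribute zero (depth or velocity is 0).
Q = Σ qᵢ = 1.485 m³/s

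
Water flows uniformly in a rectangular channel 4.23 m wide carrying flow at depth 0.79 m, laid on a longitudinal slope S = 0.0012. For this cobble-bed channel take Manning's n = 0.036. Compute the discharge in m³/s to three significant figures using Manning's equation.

A = b·y = 4.23 × 0.79 = 3.342 m²
P = b + 2y = 4.23 + 2×0.79 = 5.810 m
R = A/P = 3.342/5.810 = 0.5752 m
Q = (1/n)·A·R^(2/3)·S^(1/2) = (1/0.036) × 3.342 × 0.5752^(2/3) × 0.0012^(1/2) = 2.224 m³/s

2.22 m³/s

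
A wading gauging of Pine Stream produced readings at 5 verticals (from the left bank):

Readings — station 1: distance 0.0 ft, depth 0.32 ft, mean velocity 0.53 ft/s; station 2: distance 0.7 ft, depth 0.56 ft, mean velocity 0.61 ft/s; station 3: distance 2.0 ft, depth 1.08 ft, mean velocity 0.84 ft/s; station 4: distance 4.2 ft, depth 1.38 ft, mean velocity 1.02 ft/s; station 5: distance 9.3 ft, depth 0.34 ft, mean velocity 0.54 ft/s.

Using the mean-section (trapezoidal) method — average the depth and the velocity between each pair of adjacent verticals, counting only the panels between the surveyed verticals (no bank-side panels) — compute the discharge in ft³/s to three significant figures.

Panel 1-2: Δb = 0.7 ft, d̄ = (0.32+0.56)/2 = 0.44, v̄ = (0.53+0.61)/2 = 0.57 → q = 0.7×0.44×0.57 = 0.1756 ft³/s
Panel 2-3: Δb = 1.3 ft, d̄ = (0.56+1.08)/2 = 0.82, v̄ = (0.61+0.84)/2 = 0.725 → q = 1.3×0.82×0.725 = 0.7729 ft³/s
Panel 3-4: Δb = 2.2 ft, d̄ = (1.08+1.38)/2 = 1.23, v̄ = (0.84+1.02)/2 = 0.93 → q = 2.2×1.23×0.93 = 2.517 ft³/s
Panel 4-5: Δb = 5.1 ft, d̄ = (1.38+0.34)/2 = 0.86, v̄ = (1.02+0.54)/2 = 0.78 → q = 5.1×0.86×0.78 = 3.421 ft³/s
Q = Σ q = 6.886 ft³/s

6.89 ft³/s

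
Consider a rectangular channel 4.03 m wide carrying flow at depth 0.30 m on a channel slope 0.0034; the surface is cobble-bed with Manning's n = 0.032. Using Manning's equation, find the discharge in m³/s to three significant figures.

0.900 m³/s

A = b·y = 4.03 × 0.30 = 1.209 m²
P = b + 2y = 4.03 + 2×0.30 = 4.630 m
R = A/P = 1.209/4.630 = 0.2611 m
Q = (1/n)·A·R^(2/3)·S^(1/2) = (1/0.032) × 1.209 × 0.2611^(2/3) × 0.0034^(1/2) = 0.9000 m³/s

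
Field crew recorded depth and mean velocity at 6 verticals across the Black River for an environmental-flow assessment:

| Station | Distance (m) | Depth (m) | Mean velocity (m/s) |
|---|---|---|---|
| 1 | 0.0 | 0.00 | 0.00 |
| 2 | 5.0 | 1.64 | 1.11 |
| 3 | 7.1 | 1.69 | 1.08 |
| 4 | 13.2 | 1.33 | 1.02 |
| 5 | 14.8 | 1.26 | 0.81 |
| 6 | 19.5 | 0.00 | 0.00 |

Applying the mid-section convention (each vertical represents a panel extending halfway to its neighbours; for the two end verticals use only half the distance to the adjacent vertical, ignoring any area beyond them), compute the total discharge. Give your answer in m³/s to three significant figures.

22.4 m³/s

w_2 = (7.1 − 0.0)/2 = 3.55 m; q_2 = 1.11 × 1.64 × 3.55 = 6.462 m³/s
w_3 = (13.2 − 5.0)/2 = 4.1 m; q_3 = 1.08 × 1.69 × 4.1 = 7.483 m³/s
w_4 = (14.8 − 7.1)/2 = 3.85 m; q_4 = 1.02 × 1.33 × 3.85 = 5.223 m³/s
w_5 = (19.5 − 13.2)/2 = 3.15 m; q_5 = 0.81 × 1.26 × 3.15 = 3.215 m³/s
Stations 1, 6 contribute zero (depth or velocity is 0).
Q = Σ qᵢ = 22.38 m³/s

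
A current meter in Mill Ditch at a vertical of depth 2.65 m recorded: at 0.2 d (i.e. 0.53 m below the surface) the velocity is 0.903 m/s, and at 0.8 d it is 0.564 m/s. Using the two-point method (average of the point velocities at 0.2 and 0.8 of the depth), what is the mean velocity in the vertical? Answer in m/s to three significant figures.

v̄ = (0.903 + 0.564) / 2 = 0.7335 m/s

0.734 m/s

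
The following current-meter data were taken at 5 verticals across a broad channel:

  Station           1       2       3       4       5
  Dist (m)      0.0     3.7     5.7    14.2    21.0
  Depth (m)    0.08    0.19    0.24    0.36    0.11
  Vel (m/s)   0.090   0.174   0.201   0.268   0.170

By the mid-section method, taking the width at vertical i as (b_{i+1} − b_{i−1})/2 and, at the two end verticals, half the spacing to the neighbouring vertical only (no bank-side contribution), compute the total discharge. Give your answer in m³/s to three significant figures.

w_1 = (3.7 − 0.0)/2 = 1.85 m; q_1 = 0.090 × 0.08 × 1.85 = 0.01332 m³/s
w_2 = (5.7 − 0.0)/2 = 2.85 m; q_2 = 0.174 × 0.19 × 2.85 = 0.09422 m³/s
w_3 = (14.2 − 3.7)/2 = 5.25 m; q_3 = 0.201 × 0.24 × 5.25 = 0.2533 m³/s
w_4 = (21.0 − 5.7)/2 = 7.65 m; q_4 = 0.268 × 0.36 × 7.65 = 0.7381 m³/s
w_5 = (21.0 − 14.2)/2 = 3.4 m; q_5 = 0.170 × 0.11 × 3.4 = 0.06358 m³/s
Q = Σ qᵢ = 1.162 m³/s

1.16 m³/s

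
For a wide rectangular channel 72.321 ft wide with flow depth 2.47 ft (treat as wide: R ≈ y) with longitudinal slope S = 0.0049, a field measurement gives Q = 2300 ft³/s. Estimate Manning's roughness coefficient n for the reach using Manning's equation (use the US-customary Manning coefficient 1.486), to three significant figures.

A = b·y = 72.321 × 2.47 = 178.6 ft²
Wide channel: R ≈ y = 2.47 ft
n = (1.486/Q)·A·R^(2/3)·S^(1/2) = (1.486/2300) × 178.6 × 1.827 × 0.07000 = 0.01476

0.0148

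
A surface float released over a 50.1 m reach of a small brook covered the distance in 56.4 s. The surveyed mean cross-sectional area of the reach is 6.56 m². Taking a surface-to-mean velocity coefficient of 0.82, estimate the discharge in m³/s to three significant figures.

4.78 m³/s

v_surface = L / t̄ = 50.1 / 56.4 = 0.8883 m/s
v_mean = 0.82 × 0.8883 = 0.7284 m/s
Q = A × v_mean = 6.56 × 0.7284 = 4.778 m³/s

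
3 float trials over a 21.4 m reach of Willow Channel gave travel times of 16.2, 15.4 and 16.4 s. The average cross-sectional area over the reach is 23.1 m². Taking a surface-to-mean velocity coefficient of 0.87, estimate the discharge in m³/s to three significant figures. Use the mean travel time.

26.9 m³/s

t̄ = (16.2 + 15.4 + 16.4) / 3 = 16 s
v_surface = L / t̄ = 21.4 / 16 = 1.338 m/s
v_mean = 0.87 × 1.338 = 1.164 m/s
Q = A × v_mean = 23.1 × 1.164 = 26.88 m³/s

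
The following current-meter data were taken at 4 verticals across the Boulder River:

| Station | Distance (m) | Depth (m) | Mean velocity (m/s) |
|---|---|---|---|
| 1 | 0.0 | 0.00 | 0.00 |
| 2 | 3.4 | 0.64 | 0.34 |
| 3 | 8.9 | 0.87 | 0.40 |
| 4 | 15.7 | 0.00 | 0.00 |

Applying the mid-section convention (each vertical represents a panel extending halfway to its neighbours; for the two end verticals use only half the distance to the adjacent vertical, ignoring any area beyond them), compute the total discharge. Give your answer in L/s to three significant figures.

w_2 = (8.9 − 0.0)/2 = 4.45 m; q_2 = 0.34 × 0.64 × 4.45 = 0.9683 m³/s
w_3 = (15.7 − 3.4)/2 = 6.15 m; q_3 = 0.40 × 0.87 × 6.15 = 2.140 m³/s
Stations 1, 4 contribute zero (depth or velocity is 0).
Q = Σ qᵢ = 3.109 m³/s
= 3.109 × 1000 = 3109 L/s

3110 L/s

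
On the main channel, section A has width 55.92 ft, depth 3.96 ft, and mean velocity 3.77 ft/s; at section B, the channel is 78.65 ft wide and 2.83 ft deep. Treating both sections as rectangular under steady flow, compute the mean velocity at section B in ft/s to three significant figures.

Q = A₁V₁ = (55.92×3.96) × 3.77 = 834.8 ft³/s
A₂ = 78.65 × 2.83 = 222.6 ft²
V₂ = Q/A₂ = 834.8/222.6 = 3.751 ft/s

3.75 ft/s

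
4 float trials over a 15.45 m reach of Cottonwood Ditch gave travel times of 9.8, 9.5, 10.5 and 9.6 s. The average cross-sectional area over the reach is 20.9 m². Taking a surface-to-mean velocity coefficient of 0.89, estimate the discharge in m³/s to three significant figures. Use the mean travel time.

t̄ = (9.8 + 9.5 + 10.5 + 9.6) / 4 = 9.85 s
v_surface = L / t̄ = 15.45 / 9.85 = 1.569 m/s
v_mean = 0.89 × 1.569 = 1.396 m/s
Q = A × v_mean = 20.9 × 1.396 = 29.18 m³/s

29.2 m³/s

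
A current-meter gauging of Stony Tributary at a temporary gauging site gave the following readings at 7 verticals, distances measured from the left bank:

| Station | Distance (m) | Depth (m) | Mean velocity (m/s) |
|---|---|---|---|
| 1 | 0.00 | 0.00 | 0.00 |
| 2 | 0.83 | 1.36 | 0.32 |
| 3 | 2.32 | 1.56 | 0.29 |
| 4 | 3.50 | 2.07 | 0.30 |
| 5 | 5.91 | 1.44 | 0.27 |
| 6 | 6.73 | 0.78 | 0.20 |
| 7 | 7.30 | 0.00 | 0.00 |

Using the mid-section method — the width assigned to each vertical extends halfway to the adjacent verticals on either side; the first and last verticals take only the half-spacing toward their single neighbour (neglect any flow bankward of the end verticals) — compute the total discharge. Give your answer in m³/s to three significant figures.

2.96 m³/s

w_2 = (2.32 − 0.00)/2 = 1.16 m; q_2 = 0.32 × 1.36 × 1.16 = 0.5048 m³/s
w_3 = (3.50 − 0.83)/2 = 1.335 m; q_3 = 0.29 × 1.56 × 1.335 = 0.6040 m³/s
w_4 = (5.91 − 2.32)/2 = 1.795 m; q_4 = 0.30 × 2.07 × 1.795 = 1.115 m³/s
w_5 = (6.73 − 3.50)/2 = 1.615 m; q_5 = 0.27 × 1.44 × 1.615 = 0.6279 m³/s
w_6 = (7.30 − 5.91)/2 = 0.695 m; q_6 = 0.20 × 0.78 × 0.695 = 0.1084 m³/s
Stations 1, 7 contribute zero (depth or velocity is 0).
Q = Σ qᵢ = 2.960 m³/s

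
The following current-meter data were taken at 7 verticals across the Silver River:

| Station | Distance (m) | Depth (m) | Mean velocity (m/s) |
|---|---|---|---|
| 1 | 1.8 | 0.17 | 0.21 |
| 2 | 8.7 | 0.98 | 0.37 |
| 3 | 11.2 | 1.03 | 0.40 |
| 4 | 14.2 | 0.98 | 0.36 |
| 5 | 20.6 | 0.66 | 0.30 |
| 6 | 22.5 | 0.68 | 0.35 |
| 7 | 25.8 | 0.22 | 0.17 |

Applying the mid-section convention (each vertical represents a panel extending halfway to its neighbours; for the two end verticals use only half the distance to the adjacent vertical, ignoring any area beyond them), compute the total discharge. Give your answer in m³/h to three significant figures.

22000 m³/h

w_1 = (8.7 − 1.8)/2 = 3.45 m; q_1 = 0.21 × 0.17 × 3.45 = 0.1232 m³/s
w_2 = (11.2 − 1.8)/2 = 4.7 m; q_2 = 0.37 × 0.98 × 4.7 = 1.704 m³/s
w_3 = (14.2 − 8.7)/2 = 2.75 m; q_3 = 0.40 × 1.03 × 2.75 = 1.133 m³/s
w_4 = (20.6 − 11.2)/2 = 4.7 m; q_4 = 0.36 × 0.98 × 4.7 = 1.658 m³/s
w_5 = (22.5 − 14.2)/2 = 4.15 m; q_5 = 0.30 × 0.66 × 4.15 = 0.8217 m³/s
w_6 = (25.8 − 20.6)/2 = 2.6 m; q_6 = 0.35 × 0.68 × 2.6 = 0.6188 m³/s
w_7 = (25.8 − 22.5)/2 = 1.65 m; q_7 = 0.17 × 0.22 × 1.65 = 0.06171 m³/s
Q = Σ qᵢ = 6.121 m³/s
= 6.121 × 3600 = 22030 m³/h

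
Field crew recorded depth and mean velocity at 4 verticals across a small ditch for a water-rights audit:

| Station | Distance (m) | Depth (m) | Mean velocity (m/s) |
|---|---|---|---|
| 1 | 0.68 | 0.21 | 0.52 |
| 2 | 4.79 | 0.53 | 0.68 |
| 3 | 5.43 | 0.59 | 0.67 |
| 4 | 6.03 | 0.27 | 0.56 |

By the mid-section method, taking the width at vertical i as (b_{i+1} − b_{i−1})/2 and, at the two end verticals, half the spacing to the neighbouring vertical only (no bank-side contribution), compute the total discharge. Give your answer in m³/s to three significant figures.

1.37 m³/s

w_1 = (4.79 − 0.68)/2 = 2.055 m; q_1 = 0.52 × 0.21 × 2.055 = 0.2244 m³/s
w_2 = (5.43 − 0.68)/2 = 2.375 m; q_2 = 0.68 × 0.53 × 2.375 = 0.8560 m³/s
w_3 = (6.03 − 4.79)/2 = 0.62 m; q_3 = 0.67 × 0.59 × 0.62 = 0.2451 m³/s
w_4 = (6.03 − 5.43)/2 = 0.3 m; q_4 = 0.56 × 0.27 × 0.3 = 0.04536 m³/s
Q = Σ qᵢ = 1.371 m³/s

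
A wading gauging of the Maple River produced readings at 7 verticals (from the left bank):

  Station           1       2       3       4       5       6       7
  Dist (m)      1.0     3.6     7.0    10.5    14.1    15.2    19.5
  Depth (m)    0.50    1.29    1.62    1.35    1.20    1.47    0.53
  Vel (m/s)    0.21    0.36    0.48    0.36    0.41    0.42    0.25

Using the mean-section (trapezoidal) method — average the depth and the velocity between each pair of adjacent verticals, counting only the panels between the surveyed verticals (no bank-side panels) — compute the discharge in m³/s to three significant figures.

Panel 1-2: Δb = 2.6 m, d̄ = (0.50+1.29)/2 = 0.895, v̄ = (0.21+0.36)/2 = 0.285 → q = 2.6×0.895×0.285 = 0.6632 m³/s
Panel 2-3: Δb = 3.4 m, d̄ = (1.29+1.62)/2 = 1.455, v̄ = (0.36+0.48)/2 = 0.42 → q = 3.4×1.455×0.42 = 2.078 m³/s
Panel 3-4: Δb = 3.5 m, d̄ = (1.62+1.35)/2 = 1.485, v̄ = (0.48+0.36)/2 = 0.42 → q = 3.5×1.485×0.42 = 2.183 m³/s
Panel 4-5: Δb = 3.6 m, d̄ = (1.35+1.20)/2 = 1.275, v̄ = (0.36+0.41)/2 = 0.385 → q = 3.6×1.275×0.385 = 1.767 m³/s
Panel 5-6: Δb = 1.1 m, d̄ = (1.20+1.47)/2 = 1.335, v̄ = (0.41+0.42)/2 = 0.415 → q = 1.1×1.335×0.415 = 0.6094 m³/s
Panel 6-7: Δb = 4.3 m, d̄ = (1.47+0.53)/2 = 1, v̄ = (0.42+0.25)/2 = 0.335 → q = 4.3×1×0.335 = 1.441 m³/s
Q = Σ q = 8.741 m³/s

8.74 m³/s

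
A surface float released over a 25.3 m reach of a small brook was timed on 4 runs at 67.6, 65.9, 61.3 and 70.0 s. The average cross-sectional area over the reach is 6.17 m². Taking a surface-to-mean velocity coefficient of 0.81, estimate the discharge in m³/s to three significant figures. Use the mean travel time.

1.91 m³/s

t̄ = (67.6 + 65.9 + 61.3 + 70.0) / 4 = 66.2 s
v_surface = L / t̄ = 25.3 / 66.2 = 0.3822 m/s
v_mean = 0.81 × 0.3822 = 0.3096 m/s
Q = A × v_mean = 6.17 × 0.3096 = 1.910 m³/s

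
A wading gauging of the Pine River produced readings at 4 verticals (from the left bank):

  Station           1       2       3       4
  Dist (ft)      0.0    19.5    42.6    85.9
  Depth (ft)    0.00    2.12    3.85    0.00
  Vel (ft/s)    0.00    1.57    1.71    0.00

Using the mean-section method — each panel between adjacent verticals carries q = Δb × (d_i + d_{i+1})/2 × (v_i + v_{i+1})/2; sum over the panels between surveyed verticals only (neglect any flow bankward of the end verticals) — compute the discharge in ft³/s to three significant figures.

Panel 1-2: Δb = 19.5 ft, d̄ = (0.00+2.12)/2 = 1.06, v̄ = (0.00+1.57)/2 = 0.785 → q = 19.5×1.06×0.785 = 16.23 ft³/s
Panel 2-3: Δb = 23.1 ft, d̄ = (2.12+3.85)/2 = 2.985, v̄ = (1.57+1.71)/2 = 1.64 → q = 23.1×2.985×1.64 = 113.1 ft³/s
Panel 3-4: Δb = 43.3 ft, d̄ = (3.85+0.00)/2 = 1.925, v̄ = (1.71+0.00)/2 = 0.855 → q = 43.3×1.925×0.855 = 71.27 ft³/s
Q = Σ q = 200.6 ft³/s

201 ft³/s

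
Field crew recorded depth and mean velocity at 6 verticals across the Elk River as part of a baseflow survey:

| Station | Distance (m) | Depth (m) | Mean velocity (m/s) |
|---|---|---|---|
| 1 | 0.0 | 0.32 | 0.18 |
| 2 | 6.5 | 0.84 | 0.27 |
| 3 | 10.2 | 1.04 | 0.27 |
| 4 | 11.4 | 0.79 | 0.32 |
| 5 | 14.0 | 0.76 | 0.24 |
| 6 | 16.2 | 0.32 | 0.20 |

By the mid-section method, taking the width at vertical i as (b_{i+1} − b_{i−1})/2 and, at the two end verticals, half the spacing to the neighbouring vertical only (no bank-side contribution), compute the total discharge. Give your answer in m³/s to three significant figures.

w_1 = (6.5 − 0.0)/2 = 3.25 m; q_1 = 0.18 × 0.32 × 3.25 = 0.1872 m³/s
w_2 = (10.2 − 0.0)/2 = 5.1 m; q_2 = 0.27 × 0.84 × 5.1 = 1.157 m³/s
w_3 = (11.4 − 6.5)/2 = 2.45 m; q_3 = 0.27 × 1.04 × 2.45 = 0.6880 m³/s
w_4 = (14.0 − 10.2)/2 = 1.9 m; q_4 = 0.32 × 0.79 × 1.9 = 0.4803 m³/s
w_5 = (16.2 − 11.4)/2 = 2.4 m; q_5 = 0.24 × 0.76 × 2.4 = 0.4378 m³/s
w_6 = (16.2 − 14.0)/2 = 1.1 m; q_6 = 0.20 × 0.32 × 1.1 = 0.07040 m³/s
Q = Σ qᵢ = 3.020 m³/s

3.02 m³/s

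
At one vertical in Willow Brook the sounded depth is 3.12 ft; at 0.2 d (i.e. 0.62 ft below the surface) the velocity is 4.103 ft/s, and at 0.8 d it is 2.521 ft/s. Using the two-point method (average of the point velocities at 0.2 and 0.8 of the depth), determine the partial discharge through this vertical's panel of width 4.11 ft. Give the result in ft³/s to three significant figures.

v̄ = (4.103 + 2.521) / 2 = 3.312 ft/s
q = v̄ × d × w = 3.312 × 3.12 × 4.11 = 42.47 ft³/s

42.5 ft³/s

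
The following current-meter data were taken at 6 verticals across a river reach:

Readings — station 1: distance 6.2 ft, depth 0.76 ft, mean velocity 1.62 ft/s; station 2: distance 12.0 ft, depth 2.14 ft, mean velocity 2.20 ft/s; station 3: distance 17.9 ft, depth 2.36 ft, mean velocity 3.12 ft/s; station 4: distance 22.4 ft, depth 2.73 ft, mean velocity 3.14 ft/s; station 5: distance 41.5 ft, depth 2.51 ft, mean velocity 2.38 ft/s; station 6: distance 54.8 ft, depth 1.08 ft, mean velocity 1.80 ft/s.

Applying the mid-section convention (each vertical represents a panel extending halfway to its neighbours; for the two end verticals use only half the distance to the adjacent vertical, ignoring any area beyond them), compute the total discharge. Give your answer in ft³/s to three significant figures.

280 ft³/s

w_1 = (12.0 − 6.2)/2 = 2.9 ft; q_1 = 1.62 × 0.76 × 2.9 = 3.570 ft³/s
w_2 = (17.9 − 6.2)/2 = 5.85 ft; q_2 = 2.20 × 2.14 × 5.85 = 27.54 ft³/s
w_3 = (22.4 − 12.0)/2 = 5.2 ft; q_3 = 3.12 × 2.36 × 5.2 = 38.29 ft³/s
w_4 = (41.5 − 17.9)/2 = 11.8 ft; q_4 = 3.14 × 2.73 × 11.8 = 101.2 ft³/s
w_5 = (54.8 − 22.4)/2 = 16.2 ft; q_5 = 2.38 × 2.51 × 16.2 = 96.78 ft³/s
w_6 = (54.8 − 41.5)/2 = 6.65 ft; q_6 = 1.80 × 1.08 × 6.65 = 12.93 ft³/s
Q = Σ qᵢ = 280.3 ft³/s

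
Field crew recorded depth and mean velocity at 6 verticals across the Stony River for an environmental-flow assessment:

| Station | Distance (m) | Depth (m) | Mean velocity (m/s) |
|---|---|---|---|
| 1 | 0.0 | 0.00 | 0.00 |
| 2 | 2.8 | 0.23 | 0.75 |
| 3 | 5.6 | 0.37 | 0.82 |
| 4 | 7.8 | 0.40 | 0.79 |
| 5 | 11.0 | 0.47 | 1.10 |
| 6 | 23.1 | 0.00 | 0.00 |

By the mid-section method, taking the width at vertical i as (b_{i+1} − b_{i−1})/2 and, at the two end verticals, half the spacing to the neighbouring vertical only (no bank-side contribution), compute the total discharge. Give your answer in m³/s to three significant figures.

6.05 m³/s

w_2 = (5.6 − 0.0)/2 = 2.8 m; q_2 = 0.75 × 0.23 × 2.8 = 0.4830 m³/s
w_3 = (7.8 − 2.8)/2 = 2.5 m; q_3 = 0.82 × 0.37 × 2.5 = 0.7585 m³/s
w_4 = (11.0 − 5.6)/2 = 2.7 m; q_4 = 0.79 × 0.40 × 2.7 = 0.8532 m³/s
w_5 = (23.1 − 7.8)/2 = 7.65 m; q_5 = 1.10 × 0.47 × 7.65 = 3.955 m³/s
Stations 1, 6 contribute zero (depth or velocity is 0).
Q = Σ qᵢ = 6.050 m³/s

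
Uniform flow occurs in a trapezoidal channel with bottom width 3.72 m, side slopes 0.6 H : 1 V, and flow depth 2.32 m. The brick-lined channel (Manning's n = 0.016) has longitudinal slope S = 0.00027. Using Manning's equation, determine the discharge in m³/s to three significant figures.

14.5 m³/s

A = (b + z·y)·y = (3.72 + 0.6×2.32)×2.32 = 11.86 m²
P = b + 2y√(1+z²) = 3.72 + 2×2.32×√(1+0.6²) = 9.131 m
R = A/P = 11.86/9.131 = 1.299 m
Q = (1/n)·A·R^(2/3)·S^(1/2) = (1/0.016) × 11.86 × 1.299^(2/3) × 0.00027^(1/2) = 14.50 m³/s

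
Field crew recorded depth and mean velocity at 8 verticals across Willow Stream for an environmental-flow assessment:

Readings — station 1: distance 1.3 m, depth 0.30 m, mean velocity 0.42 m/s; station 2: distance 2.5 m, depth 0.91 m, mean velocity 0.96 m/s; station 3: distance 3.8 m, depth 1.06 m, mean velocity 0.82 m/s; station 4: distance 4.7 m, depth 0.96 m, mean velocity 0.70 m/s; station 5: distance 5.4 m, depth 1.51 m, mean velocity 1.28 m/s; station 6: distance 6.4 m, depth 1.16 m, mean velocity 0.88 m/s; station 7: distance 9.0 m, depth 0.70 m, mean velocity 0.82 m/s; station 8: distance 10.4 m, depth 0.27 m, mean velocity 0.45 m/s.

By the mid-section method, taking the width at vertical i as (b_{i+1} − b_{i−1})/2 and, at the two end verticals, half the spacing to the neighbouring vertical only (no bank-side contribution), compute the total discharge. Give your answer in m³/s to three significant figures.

w_1 = (2.5 − 1.3)/2 = 0.6 m; q_1 = 0.42 × 0.30 × 0.6 = 0.07560 m³/s
w_2 = (3.8 − 1.3)/2 = 1.25 m; q_2 = 0.96 × 0.91 × 1.25 = 1.092 m³/s
w_3 = (4.7 − 2.5)/2 = 1.1 m; q_3 = 0.82 × 1.06 × 1.1 = 0.9561 m³/s
w_4 = (5.4 − 3.8)/2 = 0.8 m; q_4 = 0.70 × 0.96 × 0.8 = 0.5376 m³/s
w_5 = (6.4 − 4.7)/2 = 0.85 m; q_5 = 1.28 × 1.51 × 0.85 = 1.643 m³/s
w_6 = (9.0 − 5.4)/2 = 1.8 m; q_6 = 0.88 × 1.16 × 1.8 = 1.837 m³/s
w_7 = (10.4 − 6.4)/2 = 2 m; q_7 = 0.82 × 0.70 × 2 = 1.148 m³/s
w_8 = (10.4 − 9.0)/2 = 0.7 m; q_8 = 0.45 × 0.27 × 0.7 = 0.08505 m³/s
Q = Σ qᵢ = 7.375 m³/s

7.37 m³/s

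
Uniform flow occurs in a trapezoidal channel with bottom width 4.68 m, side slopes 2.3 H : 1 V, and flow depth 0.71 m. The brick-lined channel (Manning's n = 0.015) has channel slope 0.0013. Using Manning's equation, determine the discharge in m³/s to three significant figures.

A = (b + z·y)·y = (4.68 + 2.3×0.71)×0.71 = 4.482 m²
P = b + 2y√(1+z²) = 4.68 + 2×0.71×√(1+2.3²) = 8.241 m
R = A/P = 4.482/8.241 = 0.5439 m
Q = (1/n)·A·R^(2/3)·S^(1/2) = (1/0.015) × 4.482 × 0.5439^(2/3) × 0.0013^(1/2) = 7.179 m³/s

7.18 m³/s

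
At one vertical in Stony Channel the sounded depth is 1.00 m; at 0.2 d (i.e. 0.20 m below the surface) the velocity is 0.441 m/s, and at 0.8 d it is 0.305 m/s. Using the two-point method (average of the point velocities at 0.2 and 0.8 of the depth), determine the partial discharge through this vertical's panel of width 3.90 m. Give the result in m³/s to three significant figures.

1.45 m³/s

v̄ = (0.441 + 0.305) / 2 = 0.3730 m/s
q = v̄ × d × w = 0.3730 × 1.00 × 3.90 = 1.455 m³/s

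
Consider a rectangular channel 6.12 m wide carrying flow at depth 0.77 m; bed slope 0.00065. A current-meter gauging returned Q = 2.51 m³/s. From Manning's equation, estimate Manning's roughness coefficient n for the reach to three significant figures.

A = b·y = 6.12 × 0.77 = 4.712 m²
P = b + 2y = 6.12 + 2×0.77 = 7.660 m
R = A/P = 4.712/7.660 = 0.6152 m
n = (1/Q)·A·R^(2/3)·S^(1/2) = (1/2.51) × 4.712 × 0.7233 × 0.02550 = 0.03462

0.0346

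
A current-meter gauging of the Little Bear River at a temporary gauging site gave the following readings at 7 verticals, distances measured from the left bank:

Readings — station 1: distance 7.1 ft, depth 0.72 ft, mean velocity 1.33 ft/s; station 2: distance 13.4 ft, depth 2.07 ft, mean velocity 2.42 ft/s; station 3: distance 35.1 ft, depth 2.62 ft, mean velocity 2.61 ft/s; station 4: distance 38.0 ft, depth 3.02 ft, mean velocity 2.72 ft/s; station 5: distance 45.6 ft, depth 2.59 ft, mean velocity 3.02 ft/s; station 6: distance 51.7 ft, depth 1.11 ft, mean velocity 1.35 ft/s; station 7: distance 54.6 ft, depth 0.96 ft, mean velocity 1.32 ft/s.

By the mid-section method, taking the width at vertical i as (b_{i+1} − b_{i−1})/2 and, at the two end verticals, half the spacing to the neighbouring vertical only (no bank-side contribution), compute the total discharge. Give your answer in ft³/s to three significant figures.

w_1 = (13.4 − 7.1)/2 = 3.15 ft; q_1 = 1.33 × 0.72 × 3.15 = 3.016 ft³/s
w_2 = (35.1 − 7.1)/2 = 14 ft; q_2 = 2.42 × 2.07 × 14 = 70.13 ft³/s
w_3 = (38.0 − 13.4)/2 = 12.3 ft; q_3 = 2.61 × 2.62 × 12.3 = 84.11 ft³/s
w_4 = (45.6 − 35.1)/2 = 5.25 ft; q_4 = 2.72 × 3.02 × 5.25 = 43.13 ft³/s
w_5 = (51.7 − 38.0)/2 = 6.85 ft; q_5 = 3.02 × 2.59 × 6.85 = 53.58 ft³/s
w_6 = (54.6 − 45.6)/2 = 4.5 ft; q_6 = 1.35 × 1.11 × 4.5 = 6.743 ft³/s
w_7 = (54.6 − 51.7)/2 = 1.45 ft; q_7 = 1.32 × 0.96 × 1.45 = 1.837 ft³/s
Q = Σ qᵢ = 262.5 ft³/s

263 ft³/s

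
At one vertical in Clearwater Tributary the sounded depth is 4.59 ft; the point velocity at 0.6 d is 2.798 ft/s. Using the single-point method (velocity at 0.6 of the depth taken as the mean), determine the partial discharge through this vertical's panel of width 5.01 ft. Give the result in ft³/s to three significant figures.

v̄ = v₀.₆ = 2.798 ft/s
q = v̄ × d × w = 2.798 × 4.59 × 5.01 = 64.34 ft³/s

64.3 ft³/s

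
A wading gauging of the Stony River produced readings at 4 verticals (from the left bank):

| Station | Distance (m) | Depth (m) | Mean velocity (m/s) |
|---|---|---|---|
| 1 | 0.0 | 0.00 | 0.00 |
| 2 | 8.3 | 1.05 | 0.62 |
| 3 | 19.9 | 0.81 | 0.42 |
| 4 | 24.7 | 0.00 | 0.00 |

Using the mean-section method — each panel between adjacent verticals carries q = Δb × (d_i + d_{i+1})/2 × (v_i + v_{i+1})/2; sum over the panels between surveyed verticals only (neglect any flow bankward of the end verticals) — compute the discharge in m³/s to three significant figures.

7.37 m³/s

Panel 1-2: Δb = 8.3 m, d̄ = (0.00+1.05)/2 = 0.525, v̄ = (0.00+0.62)/2 = 0.31 → q = 8.3×0.525×0.31 = 1.351 m³/s
Panel 2-3: Δb = 11.6 m, d̄ = (1.05+0.81)/2 = 0.93, v̄ = (0.62+0.42)/2 = 0.52 → q = 11.6×0.93×0.52 = 5.610 m³/s
Panel 3-4: Δb = 4.8 m, d̄ = (0.81+0.00)/2 = 0.405, v̄ = (0.42+0.00)/2 = 0.21 → q = 4.8×0.405×0.21 = 0.4082 m³/s
Q = Σ q = 7.369 m³/s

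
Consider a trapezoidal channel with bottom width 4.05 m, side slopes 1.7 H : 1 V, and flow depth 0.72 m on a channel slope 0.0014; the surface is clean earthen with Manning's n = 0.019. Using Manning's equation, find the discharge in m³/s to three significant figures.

5.03 m³/s

A = (b + z·y)·y = (4.05 + 1.7×0.72)×0.72 = 3.797 m²
P = b + 2y√(1+z²) = 4.05 + 2×0.72×√(1+1.7²) = 6.890 m
R = A/P = 3.797/6.890 = 0.5511 m
Q = (1/n)·A·R^(2/3)·S^(1/2) = (1/0.019) × 3.797 × 0.5511^(2/3) × 0.0014^(1/2) = 5.027 m³/s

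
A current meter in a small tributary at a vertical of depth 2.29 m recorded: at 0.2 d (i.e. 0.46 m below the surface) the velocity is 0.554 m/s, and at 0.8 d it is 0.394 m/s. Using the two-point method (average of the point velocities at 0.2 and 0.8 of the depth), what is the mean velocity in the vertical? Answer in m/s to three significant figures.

0.474 m/s

v̄ = (0.554 + 0.394) / 2 = 0.4740 m/s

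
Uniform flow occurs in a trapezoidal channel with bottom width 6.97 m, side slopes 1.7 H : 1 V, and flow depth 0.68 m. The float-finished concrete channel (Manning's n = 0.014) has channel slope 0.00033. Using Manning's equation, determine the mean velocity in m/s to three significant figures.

A = (b + z·y)·y = (6.97 + 1.7×0.68)×0.68 = 5.526 m²
P = b + 2y√(1+z²) = 6.97 + 2×0.68×√(1+1.7²) = 9.652 m
R = A/P = 5.526/9.652 = 0.5725 m
Q = (1/n)·A·R^(2/3)·S^(1/2) = (1/0.014) × 5.526 × 0.5725^(2/3) × 0.00033^(1/2) = 4.943 m³/s
V = Q/A = 4.943/5.526 = 0.8946 m/s

0.895 m/s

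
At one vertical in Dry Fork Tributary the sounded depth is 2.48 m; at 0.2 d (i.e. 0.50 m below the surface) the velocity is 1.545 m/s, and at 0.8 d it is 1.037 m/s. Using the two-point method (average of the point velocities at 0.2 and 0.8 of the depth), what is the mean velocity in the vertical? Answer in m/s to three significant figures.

v̄ = (1.545 + 1.037) / 2 = 1.291 m/s

1.29 m/s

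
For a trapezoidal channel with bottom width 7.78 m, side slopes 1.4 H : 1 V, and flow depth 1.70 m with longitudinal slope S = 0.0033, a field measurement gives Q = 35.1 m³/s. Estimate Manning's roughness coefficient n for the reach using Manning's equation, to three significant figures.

0.0331

A = (b + z·y)·y = (7.78 + 1.4×1.70)×1.70 = 17.27 m²
P = b + 2y√(1+z²) = 7.78 + 2×1.70×√(1+1.4²) = 13.63 m
R = A/P = 17.27/13.63 = 1.267 m
n = (1/Q)·A·R^(2/3)·S^(1/2) = (1/35.1) × 17.27 × 1.171 × 0.05745 = 0.03310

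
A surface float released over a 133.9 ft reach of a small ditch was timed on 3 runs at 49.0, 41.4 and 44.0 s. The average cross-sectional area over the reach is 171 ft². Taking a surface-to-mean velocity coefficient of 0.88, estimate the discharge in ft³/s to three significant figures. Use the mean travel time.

t̄ = (49.0 + 41.4 + 44.0) / 3 = 44.8 s
v_surface = L / t̄ = 133.9 / 44.8 = 2.989 ft/s
v_mean = 0.88 × 2.989 = 2.630 ft/s
Q = A × v_mean = 171 × 2.630 = 449.8 ft³/s

450 ft³/s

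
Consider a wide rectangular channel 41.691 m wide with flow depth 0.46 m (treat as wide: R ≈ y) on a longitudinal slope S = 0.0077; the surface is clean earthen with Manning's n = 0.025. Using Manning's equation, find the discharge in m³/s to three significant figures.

40.1 m³/s

A = b·y = 41.691 × 0.46 = 19.18 m²
Wide channel: R ≈ y = 0.46 m
Q = (1/n)·A·R^(2/3)·S^(1/2) = (1/0.025) × 19.18 × 0.4600^(2/3) × 0.0077^(1/2) = 40.11 m³/s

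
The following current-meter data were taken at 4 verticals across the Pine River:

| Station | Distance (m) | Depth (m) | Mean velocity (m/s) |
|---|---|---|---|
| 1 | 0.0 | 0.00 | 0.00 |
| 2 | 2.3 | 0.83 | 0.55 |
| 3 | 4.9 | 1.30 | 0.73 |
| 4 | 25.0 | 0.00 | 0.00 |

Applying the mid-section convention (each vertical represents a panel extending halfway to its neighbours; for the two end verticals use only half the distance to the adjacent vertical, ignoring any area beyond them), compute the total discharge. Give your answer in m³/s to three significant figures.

w_2 = (4.9 − 0.0)/2 = 2.45 m; q_2 = 0.55 × 0.83 × 2.45 = 1.118 m³/s
w_3 = (25.0 − 2.3)/2 = 11.35 m; q_3 = 0.73 × 1.30 × 11.35 = 10.77 m³/s
Stations 1, 4 contribute zero (depth or velocity is 0).
Q = Σ qᵢ = 11.89 m³/s

11.9 m³/s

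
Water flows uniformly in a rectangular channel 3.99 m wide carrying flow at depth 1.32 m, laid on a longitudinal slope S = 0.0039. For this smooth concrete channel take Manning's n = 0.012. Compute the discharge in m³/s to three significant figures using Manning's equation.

A = b·y = 3.99 × 1.32 = 5.267 m²
P = b + 2y = 3.99 + 2×1.32 = 6.630 m
R = A/P = 5.267/6.630 = 0.7944 m
Q = (1/n)·A·R^(2/3)·S^(1/2) = (1/0.012) × 5.267 × 0.7944^(2/3) × 0.0039^(1/2) = 23.51 m³/s

23.5 m³/s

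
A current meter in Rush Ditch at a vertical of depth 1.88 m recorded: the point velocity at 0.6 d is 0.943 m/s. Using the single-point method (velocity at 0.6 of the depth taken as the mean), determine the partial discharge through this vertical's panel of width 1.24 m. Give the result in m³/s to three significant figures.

2.20 m³/s

v̄ = v₀.₆ = 0.943 m/s
q = v̄ × d × w = 0.9430 × 1.88 × 1.24 = 2.198 m³/s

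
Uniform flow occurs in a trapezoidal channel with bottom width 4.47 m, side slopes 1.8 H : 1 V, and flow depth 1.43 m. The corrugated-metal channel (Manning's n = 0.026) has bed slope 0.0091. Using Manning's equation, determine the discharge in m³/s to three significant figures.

36.3 m³/s

A = (b + z·y)·y = (4.47 + 1.8×1.43)×1.43 = 10.07 m²
P = b + 2y√(1+z²) = 4.47 + 2×1.43×√(1+1.8²) = 10.36 m
R = A/P = 10.07/10.36 = 0.9724 m
Q = (1/n)·A·R^(2/3)·S^(1/2) = (1/0.026) × 10.07 × 0.9724^(2/3) × 0.0091^(1/2) = 36.27 m³/s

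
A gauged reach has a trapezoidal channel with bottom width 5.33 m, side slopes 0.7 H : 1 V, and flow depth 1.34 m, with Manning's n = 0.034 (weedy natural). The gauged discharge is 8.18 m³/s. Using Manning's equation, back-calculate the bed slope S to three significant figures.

A = (b + z·y)·y = (5.33 + 0.7×1.34)×1.34 = 8.399 m²
P = b + 2y√(1+z²) = 5.33 + 2×1.34×√(1+0.7²) = 8.601 m
R = A/P = 8.399/8.601 = 0.9765 m
S = (Q·n / (1·A·R^(2/3)))² = (8.18×0.034 / (1×8.399×0.9843))² = 0.001132

0.00113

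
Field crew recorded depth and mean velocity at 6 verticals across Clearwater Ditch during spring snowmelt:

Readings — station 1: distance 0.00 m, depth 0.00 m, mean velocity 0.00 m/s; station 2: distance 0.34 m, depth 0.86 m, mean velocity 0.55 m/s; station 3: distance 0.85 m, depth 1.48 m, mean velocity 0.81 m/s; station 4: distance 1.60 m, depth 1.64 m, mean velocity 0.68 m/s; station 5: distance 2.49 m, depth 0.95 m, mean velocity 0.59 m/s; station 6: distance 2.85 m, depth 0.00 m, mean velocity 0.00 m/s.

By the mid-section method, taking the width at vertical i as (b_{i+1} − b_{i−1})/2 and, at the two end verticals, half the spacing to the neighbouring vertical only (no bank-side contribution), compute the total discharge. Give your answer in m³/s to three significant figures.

2.22 m³/s

w_2 = (0.85 − 0.00)/2 = 0.425 m; q_2 = 0.55 × 0.86 × 0.425 = 0.2010 m³/s
w_3 = (1.60 − 0.34)/2 = 0.63 m; q_3 = 0.81 × 1.48 × 0.63 = 0.7552 m³/s
w_4 = (2.49 − 0.85)/2 = 0.82 m; q_4 = 0.68 × 1.64 × 0.82 = 0.9145 m³/s
w_5 = (2.85 − 1.60)/2 = 0.625 m; q_5 = 0.59 × 0.95 × 0.625 = 0.3503 m³/s
Stations 1, 6 contribute zero (depth or velocity is 0).
Q = Σ qᵢ = 2.221 m³/s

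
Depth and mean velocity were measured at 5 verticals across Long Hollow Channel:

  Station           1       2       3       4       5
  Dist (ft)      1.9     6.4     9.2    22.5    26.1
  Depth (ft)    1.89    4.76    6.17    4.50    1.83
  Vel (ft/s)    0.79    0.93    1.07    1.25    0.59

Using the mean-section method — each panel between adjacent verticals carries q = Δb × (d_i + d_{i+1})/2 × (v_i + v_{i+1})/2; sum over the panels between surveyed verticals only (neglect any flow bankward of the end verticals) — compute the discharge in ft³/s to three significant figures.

Panel 1-2: Δb = 4.5 ft, d̄ = (1.89+4.76)/2 = 3.325, v̄ = (0.79+0.93)/2 = 0.86 → q = 4.5×3.325×0.86 = 12.87 ft³/s
Panel 2-3: Δb = 2.8 ft, d̄ = (4.76+6.17)/2 = 5.465, v̄ = (0.93+1.07)/2 = 1 → q = 2.8×5.465×1 = 15.30 ft³/s
Panel 3-4: Δb = 13.3 ft, d̄ = (6.17+4.50)/2 = 5.335, v̄ = (1.07+1.25)/2 = 1.16 → q = 13.3×5.335×1.16 = 82.31 ft³/s
Panel 4-5: Δb = 3.6 ft, d̄ = (4.50+1.83)/2 = 3.165, v̄ = (1.25+0.59)/2 = 0.92 → q = 3.6×3.165×0.92 = 10.48 ft³/s
Q = Σ q = 121.0 ft³/s

121 ft³/s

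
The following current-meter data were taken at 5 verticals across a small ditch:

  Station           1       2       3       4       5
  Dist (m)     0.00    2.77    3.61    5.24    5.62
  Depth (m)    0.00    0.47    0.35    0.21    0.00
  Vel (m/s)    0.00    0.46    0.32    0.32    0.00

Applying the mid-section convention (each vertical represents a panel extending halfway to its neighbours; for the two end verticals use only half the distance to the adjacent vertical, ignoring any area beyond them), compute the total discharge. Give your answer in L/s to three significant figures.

596 L/s

w_2 = (3.61 − 0.00)/2 = 1.805 m; q_2 = 0.46 × 0.47 × 1.805 = 0.3902 m³/s
w_3 = (5.24 − 2.77)/2 = 1.235 m; q_3 = 0.32 × 0.35 × 1.235 = 0.1383 m³/s
w_4 = (5.62 − 3.61)/2 = 1.005 m; q_4 = 0.32 × 0.21 × 1.005 = 0.06754 m³/s
Stations 1, 5 contribute zero (depth or velocity is 0).
Q = Σ qᵢ = 0.5961 m³/s
= 0.5961 × 1000 = 596.1 L/s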